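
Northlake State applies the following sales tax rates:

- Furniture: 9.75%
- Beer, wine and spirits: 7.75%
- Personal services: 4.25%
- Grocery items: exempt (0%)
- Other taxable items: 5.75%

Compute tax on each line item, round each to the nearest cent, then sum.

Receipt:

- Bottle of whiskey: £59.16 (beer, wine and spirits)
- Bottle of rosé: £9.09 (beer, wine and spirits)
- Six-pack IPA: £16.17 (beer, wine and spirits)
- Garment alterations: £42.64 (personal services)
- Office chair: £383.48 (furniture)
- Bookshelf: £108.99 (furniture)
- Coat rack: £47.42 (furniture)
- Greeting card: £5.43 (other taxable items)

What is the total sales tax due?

Bottle of whiskey £59.16: beer, wine and spirits → 7.75% → £4.58
Bottle of rosé £9.09: beer, wine and spirits → 7.75% → £0.70
Six-pack IPA £16.17: beer, wine and spirits → 7.75% → £1.25
Garment alterations £42.64: personal services → 4.25% → £1.81
Office chair £383.48: furniture → 9.75% → £37.39
Bookshelf £108.99: furniture → 9.75% → £10.63
Coat rack £47.42: furniture → 9.75% → £4.62
Greeting card £5.43: other taxable items → 5.75% → £0.31
Total tax = £4.58 + £0.70 + £1.25 + £1.81 + £37.39 + £10.63 + £4.62 + £0.31 = £61.29

£61.29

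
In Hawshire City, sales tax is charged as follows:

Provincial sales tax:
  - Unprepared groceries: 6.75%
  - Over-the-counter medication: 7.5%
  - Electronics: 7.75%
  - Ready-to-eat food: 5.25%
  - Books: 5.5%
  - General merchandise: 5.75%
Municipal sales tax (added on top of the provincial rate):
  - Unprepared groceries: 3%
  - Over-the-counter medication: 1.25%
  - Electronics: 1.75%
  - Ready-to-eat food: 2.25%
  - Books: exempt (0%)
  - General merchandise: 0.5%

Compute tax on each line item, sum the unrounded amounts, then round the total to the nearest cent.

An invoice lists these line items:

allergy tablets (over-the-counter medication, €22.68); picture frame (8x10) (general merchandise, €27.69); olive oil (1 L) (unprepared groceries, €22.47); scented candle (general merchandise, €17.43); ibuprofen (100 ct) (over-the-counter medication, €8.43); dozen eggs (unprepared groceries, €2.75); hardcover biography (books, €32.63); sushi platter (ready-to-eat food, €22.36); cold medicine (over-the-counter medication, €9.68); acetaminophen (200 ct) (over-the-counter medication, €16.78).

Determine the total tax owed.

€13.79

Allergy tablets €22.68: over-the-counter medication → 7.5% + 1.25% municipal = 8.75% → €1.9845
Picture frame (8x10) €27.69: general merchandise → 5.75% + 0.5% municipal = 6.25% → €1.730625
Olive oil (1 L) €22.47: unprepared groceries → 6.75% + 3% municipal = 9.75% → €2.190825
Scented candle €17.43: general merchandise → 5.75% + 0.5% municipal = 6.25% → €1.089375
Ibuprofen (100 ct) €8.43: over-the-counter medication → 7.5% + 1.25% municipal = 8.75% → €0.737625
Dozen eggs €2.75: unprepared groceries → 6.75% + 3% municipal = 9.75% → €0.268125
Hardcover biography €32.63: books → 5.5% + 0% municipal = 5.5% → €1.79465
Sushi platter €22.36: ready-to-eat food → 5.25% + 2.25% municipal = 7.5% → €1.677
Cold medicine €9.68: over-the-counter medication → 7.5% + 1.25% municipal = 8.75% → €0.847
Acetaminophen (200 ct) €16.78: over-the-counter medication → 7.5% + 1.25% municipal = 8.75% → €1.46825
Unrounded tax sum = €13.787975 → €13.79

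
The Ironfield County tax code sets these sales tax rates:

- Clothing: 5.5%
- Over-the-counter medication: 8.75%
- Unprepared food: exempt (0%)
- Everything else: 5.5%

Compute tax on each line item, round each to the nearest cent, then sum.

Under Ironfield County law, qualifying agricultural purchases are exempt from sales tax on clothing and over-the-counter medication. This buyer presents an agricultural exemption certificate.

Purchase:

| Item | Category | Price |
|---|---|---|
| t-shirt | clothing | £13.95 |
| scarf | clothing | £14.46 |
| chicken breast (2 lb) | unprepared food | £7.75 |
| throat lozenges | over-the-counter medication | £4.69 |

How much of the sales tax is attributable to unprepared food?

£0.00

Chicken breast (2 lb) £7.75: unprepared food → 0% → £0.00
Tax on unprepared food = £0.00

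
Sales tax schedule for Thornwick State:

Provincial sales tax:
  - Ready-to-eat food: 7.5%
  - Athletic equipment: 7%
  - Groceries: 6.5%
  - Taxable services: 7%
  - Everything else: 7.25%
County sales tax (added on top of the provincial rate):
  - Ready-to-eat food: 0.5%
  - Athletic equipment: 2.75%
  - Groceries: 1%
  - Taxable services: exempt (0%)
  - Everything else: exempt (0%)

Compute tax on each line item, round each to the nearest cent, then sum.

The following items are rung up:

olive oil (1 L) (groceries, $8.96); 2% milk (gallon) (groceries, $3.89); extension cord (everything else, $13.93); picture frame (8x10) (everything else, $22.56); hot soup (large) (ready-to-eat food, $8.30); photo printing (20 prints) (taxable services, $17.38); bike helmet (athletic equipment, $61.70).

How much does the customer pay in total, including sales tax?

Olive oil (1 L) $8.96: groceries → 6.5% + 1% county = 7.5% → $0.67
2% milk (gallon) $3.89: groceries → 6.5% + 1% county = 7.5% → $0.29
Extension cord $13.93: everything else → 7.25% + 0% county = 7.25% → $1.01
Picture frame (8x10) $22.56: everything else → 7.25% + 0% county = 7.25% → $1.64
Hot soup (large) $8.30: ready-to-eat food → 7.5% + 0.5% county = 8% → $0.66
Photo printing (20 prints) $17.38: taxable services → 7% + 0% county = 7% → $1.22
Bike helmet $61.70: athletic equipment → 7% + 2.75% county = 9.75% → $6.02
Subtotal = $136.72; tax = $11.51; total due = $148.23

$148.23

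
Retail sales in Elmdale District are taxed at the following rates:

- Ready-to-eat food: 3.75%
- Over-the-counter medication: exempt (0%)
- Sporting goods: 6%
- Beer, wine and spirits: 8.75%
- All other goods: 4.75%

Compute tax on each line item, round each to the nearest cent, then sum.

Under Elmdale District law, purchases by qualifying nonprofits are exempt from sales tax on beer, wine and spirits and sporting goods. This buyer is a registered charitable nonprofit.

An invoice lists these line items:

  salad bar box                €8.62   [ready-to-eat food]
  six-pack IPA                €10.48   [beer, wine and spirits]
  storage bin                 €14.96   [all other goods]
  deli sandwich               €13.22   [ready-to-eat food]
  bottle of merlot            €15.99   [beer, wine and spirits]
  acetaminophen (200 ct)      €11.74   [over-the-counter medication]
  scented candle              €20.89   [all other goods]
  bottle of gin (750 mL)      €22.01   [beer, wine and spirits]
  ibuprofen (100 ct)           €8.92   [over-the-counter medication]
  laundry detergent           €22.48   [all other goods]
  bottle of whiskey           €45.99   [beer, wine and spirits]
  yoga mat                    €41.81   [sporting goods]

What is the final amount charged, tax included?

€240.70

Salad bar box €8.62: ready-to-eat food → 3.75% → €0.32
Six-pack IPA €10.48: beer, wine and spirits, buyer-exempt → 0% → €0.00
Storage bin €14.96: all other goods → 4.75% → €0.71
Deli sandwich €13.22: ready-to-eat food → 3.75% → €0.50
Bottle of merlot €15.99: beer, wine and spirits, buyer-exempt → 0% → €0.00
Acetaminophen (200 ct) €11.74: over-the-counter medication → 0% → €0.00
Scented candle €20.89: all other goods → 4.75% → €0.99
Bottle of gin (750 mL) €22.01: beer, wine and spirits, buyer-exempt → 0% → €0.00
Ibuprofen (100 ct) €8.92: over-the-counter medication → 0% → €0.00
Laundry detergent €22.48: all other goods → 4.75% → €1.07
Bottle of whiskey €45.99: beer, wine and spirits, buyer-exempt → 0% → €0.00
Yoga mat €41.81: sporting goods, buyer-exempt → 0% → €0.00
Subtotal = €237.11; tax = €3.59; total due = €240.70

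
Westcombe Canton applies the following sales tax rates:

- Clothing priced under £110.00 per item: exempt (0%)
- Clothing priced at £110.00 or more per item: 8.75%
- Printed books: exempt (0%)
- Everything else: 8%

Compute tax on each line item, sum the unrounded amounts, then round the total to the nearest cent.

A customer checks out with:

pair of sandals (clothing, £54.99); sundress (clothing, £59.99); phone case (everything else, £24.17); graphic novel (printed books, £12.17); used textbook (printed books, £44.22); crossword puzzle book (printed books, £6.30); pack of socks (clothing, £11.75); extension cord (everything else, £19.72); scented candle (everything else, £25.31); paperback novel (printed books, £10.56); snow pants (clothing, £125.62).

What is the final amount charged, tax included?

£411.33

Pair of sandals £54.99: clothing, under £110.00 → 0% → £0.00
Sundress £59.99: clothing, under £110.00 → 0% → £0.00
Phone case £24.17: everything else → 8% → £1.9336
Graphic novel £12.17: printed books → 0% → £0.00
Used textbook £44.22: printed books → 0% → £0.00
Crossword puzzle book £6.30: printed books → 0% → £0.00
Pack of socks £11.75: clothing, under £110.00 → 0% → £0.00
Extension cord £19.72: everything else → 8% → £1.5776
Scented candle £25.31: everything else → 8% → £2.0248
Paperback novel £10.56: printed books → 0% → £0.00
Snow pants £125.62: clothing, £110.00 or more → 8.75% → £10.99175
Subtotal = £394.80; unrounded tax = £16.52775 → £16.53; total due = £411.33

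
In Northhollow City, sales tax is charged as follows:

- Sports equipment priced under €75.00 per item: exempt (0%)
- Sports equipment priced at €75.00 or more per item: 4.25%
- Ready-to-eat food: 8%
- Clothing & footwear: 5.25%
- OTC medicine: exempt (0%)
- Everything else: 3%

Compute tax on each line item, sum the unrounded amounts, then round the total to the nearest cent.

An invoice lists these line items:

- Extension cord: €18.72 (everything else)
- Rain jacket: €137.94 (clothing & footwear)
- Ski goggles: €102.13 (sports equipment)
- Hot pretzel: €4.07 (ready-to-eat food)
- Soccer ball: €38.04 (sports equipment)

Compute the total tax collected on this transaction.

Extension cord €18.72: everything else → 3% → €0.5616
Rain jacket €137.94: clothing & footwear → 5.25% → €7.24185
Ski goggles €102.13: sports equipment, €75.00 or more → 4.25% → €4.340525
Hot pretzel €4.07: ready-to-eat food → 8% → €0.3256
Soccer ball €38.04: sports equipment, under €75.00 → 0% → €0.00
Unrounded tax sum = €12.469575 → €12.47

€12.47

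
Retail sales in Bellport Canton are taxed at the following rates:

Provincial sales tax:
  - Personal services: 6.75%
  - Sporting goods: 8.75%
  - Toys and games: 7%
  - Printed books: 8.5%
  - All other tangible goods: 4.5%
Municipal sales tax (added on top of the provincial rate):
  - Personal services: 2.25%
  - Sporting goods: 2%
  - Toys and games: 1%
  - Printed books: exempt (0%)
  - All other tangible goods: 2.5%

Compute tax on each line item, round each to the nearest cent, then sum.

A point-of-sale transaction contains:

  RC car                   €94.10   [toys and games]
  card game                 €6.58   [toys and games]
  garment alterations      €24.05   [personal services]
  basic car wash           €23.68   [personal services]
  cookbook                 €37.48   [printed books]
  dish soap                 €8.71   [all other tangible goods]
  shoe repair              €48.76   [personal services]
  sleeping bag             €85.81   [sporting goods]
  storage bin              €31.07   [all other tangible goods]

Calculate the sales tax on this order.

€31.93

RC car €94.10: toys and games → 7% + 1% municipal = 8% → €7.53
Card game €6.58: toys and games → 7% + 1% municipal = 8% → €0.53
Garment alterations €24.05: personal services → 6.75% + 2.25% municipal = 9% → €2.16
Basic car wash €23.68: personal services → 6.75% + 2.25% municipal = 9% → €2.13
Cookbook €37.48: printed books → 8.5% + 0% municipal = 8.5% → €3.19
Dish soap €8.71: all other tangible goods → 4.5% + 2.5% municipal = 7% → €0.61
Shoe repair €48.76: personal services → 6.75% + 2.25% municipal = 9% → €4.39
Sleeping bag €85.81: sporting goods → 8.75% + 2% municipal = 10.75% → €9.22
Storage bin €31.07: all other tangible goods → 4.5% + 2.5% municipal = 7% → €2.17
Total tax = €7.53 + €0.53 + €2.16 + €2.13 + €3.19 + €0.61 + €4.39 + €9.22 + €2.17 = €31.93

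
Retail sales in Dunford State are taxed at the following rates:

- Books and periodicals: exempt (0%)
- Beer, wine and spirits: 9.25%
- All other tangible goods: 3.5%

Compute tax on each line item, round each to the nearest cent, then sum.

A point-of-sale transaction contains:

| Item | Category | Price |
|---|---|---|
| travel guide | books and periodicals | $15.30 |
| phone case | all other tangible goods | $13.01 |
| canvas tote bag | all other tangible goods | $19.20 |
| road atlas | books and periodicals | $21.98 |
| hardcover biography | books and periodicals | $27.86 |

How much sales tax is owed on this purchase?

Travel guide $15.30: books and periodicals → 0% → $0.00
Phone case $13.01: all other tangible goods → 3.5% → $0.46
Canvas tote bag $19.20: all other tangible goods → 3.5% → $0.67
Road atlas $21.98: books and periodicals → 0% → $0.00
Hardcover biography $27.86: books and periodicals → 0% → $0.00
Total tax = $0.46 + $0.67 = $1.13

$1.13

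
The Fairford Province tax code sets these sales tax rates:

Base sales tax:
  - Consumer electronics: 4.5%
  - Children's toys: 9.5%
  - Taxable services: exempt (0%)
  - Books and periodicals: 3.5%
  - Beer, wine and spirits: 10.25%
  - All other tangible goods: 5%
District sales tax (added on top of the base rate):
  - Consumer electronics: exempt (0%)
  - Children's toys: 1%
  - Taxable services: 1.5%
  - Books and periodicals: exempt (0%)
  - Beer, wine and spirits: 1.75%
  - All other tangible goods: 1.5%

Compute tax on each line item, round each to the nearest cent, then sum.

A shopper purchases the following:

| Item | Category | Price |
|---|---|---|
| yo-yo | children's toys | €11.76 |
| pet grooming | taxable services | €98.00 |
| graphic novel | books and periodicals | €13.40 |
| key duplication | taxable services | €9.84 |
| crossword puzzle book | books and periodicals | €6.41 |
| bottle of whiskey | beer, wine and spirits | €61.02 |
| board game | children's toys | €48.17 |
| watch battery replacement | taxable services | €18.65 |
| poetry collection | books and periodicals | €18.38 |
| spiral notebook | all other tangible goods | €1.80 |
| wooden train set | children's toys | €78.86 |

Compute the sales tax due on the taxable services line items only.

Pet grooming €98.00: taxable services → 0% + 1.5% district = 1.5% → €1.47
Key duplication €9.84: taxable services → 0% + 1.5% district = 1.5% → €0.15
Watch battery replacement €18.65: taxable services → 0% + 1.5% district = 1.5% → €0.28
Tax on taxable services = €1.47 + €0.15 + €0.28 = €1.90

€1.90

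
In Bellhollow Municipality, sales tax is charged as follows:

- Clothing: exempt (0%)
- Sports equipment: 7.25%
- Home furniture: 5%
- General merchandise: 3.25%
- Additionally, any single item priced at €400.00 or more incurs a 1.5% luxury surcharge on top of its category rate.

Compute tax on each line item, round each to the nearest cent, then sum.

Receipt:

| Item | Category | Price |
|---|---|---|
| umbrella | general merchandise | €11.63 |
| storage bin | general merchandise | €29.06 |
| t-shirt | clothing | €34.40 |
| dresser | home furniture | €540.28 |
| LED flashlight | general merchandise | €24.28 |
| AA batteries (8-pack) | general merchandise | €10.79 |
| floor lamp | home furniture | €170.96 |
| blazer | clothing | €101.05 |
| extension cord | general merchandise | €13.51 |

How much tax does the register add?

Umbrella €11.63: general merchandise → 3.25% → €0.38
Storage bin €29.06: general merchandise → 3.25% → €0.94
T-shirt €34.40: clothing → 0% → €0.00
Dresser €540.28: home furniture → 5% + 1.5% surcharge = 6.5% → €35.12
LED flashlight €24.28: general merchandise → 3.25% → €0.79
AA batteries (8-pack) €10.79: general merchandise → 3.25% → €0.35
Floor lamp €170.96: home furniture → 5% → €8.55
Blazer €101.05: clothing → 0% → €0.00
Extension cord €13.51: general merchandise → 3.25% → €0.44
Total tax = €0.38 + €0.94 + €35.12 + €0.79 + €0.35 + €8.55 + €0.44 = €46.57

€46.57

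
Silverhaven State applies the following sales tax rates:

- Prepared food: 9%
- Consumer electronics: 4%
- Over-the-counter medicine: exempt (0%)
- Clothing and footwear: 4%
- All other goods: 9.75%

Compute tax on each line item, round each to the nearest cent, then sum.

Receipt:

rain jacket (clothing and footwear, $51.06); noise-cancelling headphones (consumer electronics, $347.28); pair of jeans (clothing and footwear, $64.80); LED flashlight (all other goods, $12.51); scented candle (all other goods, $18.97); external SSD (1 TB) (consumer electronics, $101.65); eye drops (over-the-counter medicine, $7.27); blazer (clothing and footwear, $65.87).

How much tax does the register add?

Rain jacket $51.06: clothing and footwear → 4% → $2.04
Noise-cancelling headphones $347.28: consumer electronics → 4% → $13.89
Pair of jeans $64.80: clothing and footwear → 4% → $2.59
LED flashlight $12.51: all other goods → 9.75% → $1.22
Scented candle $18.97: all other goods → 9.75% → $1.85
External SSD (1 TB) $101.65: consumer electronics → 4% → $4.07
Eye drops $7.27: over-the-counter medicine → 0% → $0.00
Blazer $65.87: clothing and footwear → 4% → $2.63
Total tax = $2.04 + $13.89 + $2.59 + $1.22 + $1.85 + $4.07 + $2.63 = $28.29

$28.29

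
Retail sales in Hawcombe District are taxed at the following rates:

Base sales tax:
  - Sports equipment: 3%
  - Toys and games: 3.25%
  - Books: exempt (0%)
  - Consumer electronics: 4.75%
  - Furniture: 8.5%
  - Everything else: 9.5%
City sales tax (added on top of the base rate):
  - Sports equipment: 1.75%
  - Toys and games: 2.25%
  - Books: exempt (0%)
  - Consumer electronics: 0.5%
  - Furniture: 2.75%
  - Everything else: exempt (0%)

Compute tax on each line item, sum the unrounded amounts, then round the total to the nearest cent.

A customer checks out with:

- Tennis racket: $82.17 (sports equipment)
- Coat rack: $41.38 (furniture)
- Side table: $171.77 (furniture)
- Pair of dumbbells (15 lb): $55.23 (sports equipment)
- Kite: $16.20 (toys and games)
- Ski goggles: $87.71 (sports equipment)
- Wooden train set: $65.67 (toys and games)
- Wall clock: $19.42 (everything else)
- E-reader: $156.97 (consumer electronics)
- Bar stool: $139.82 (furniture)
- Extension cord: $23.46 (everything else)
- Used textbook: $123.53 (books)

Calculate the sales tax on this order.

$67.22

Tennis racket $82.17: sports equipment → 3% + 1.75% city = 4.75% → $3.903075
Coat rack $41.38: furniture → 8.5% + 2.75% city = 11.25% → $4.65525
Side table $171.77: furniture → 8.5% + 2.75% city = 11.25% → $19.324125
Pair of dumbbells (15 lb) $55.23: sports equipment → 3% + 1.75% city = 4.75% → $2.623425
Kite $16.20: toys and games → 3.25% + 2.25% city = 5.5% → $0.891
Ski goggles $87.71: sports equipment → 3% + 1.75% city = 4.75% → $4.166225
Wooden train set $65.67: toys and games → 3.25% + 2.25% city = 5.5% → $3.61185
Wall clock $19.42: everything else → 9.5% + 0% city = 9.5% → $1.8449
E-reader $156.97: consumer electronics → 4.75% + 0.5% city = 5.25% → $8.240925
Bar stool $139.82: furniture → 8.5% + 2.75% city = 11.25% → $15.72975
Extension cord $23.46: everything else → 9.5% + 0% city = 9.5% → $2.2287
Used textbook $123.53: books → 0% + 0% city = 0% → $0.00
Unrounded tax sum = $67.219225 → $67.22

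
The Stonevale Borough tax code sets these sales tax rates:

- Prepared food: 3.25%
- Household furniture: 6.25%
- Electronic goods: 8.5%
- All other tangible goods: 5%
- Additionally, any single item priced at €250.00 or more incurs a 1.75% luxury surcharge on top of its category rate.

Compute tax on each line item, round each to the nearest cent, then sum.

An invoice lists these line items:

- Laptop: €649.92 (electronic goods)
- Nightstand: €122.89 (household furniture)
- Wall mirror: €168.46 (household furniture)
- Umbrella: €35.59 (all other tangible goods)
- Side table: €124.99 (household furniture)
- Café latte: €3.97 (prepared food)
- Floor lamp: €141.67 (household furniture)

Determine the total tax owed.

Laptop €649.92: electronic goods → 8.5% + 1.75% surcharge = 10.25% → €66.62
Nightstand €122.89: household furniture → 6.25% → €7.68
Wall mirror €168.46: household furniture → 6.25% → €10.53
Umbrella €35.59: all other tangible goods → 5% → €1.78
Side table €124.99: household furniture → 6.25% → €7.81
Café latte €3.97: prepared food → 3.25% → €0.13
Floor lamp €141.67: household furniture → 6.25% → €8.85
Total tax = €66.62 + €7.68 + €10.53 + €1.78 + €7.81 + €0.13 + €8.85 = €103.40

€103.40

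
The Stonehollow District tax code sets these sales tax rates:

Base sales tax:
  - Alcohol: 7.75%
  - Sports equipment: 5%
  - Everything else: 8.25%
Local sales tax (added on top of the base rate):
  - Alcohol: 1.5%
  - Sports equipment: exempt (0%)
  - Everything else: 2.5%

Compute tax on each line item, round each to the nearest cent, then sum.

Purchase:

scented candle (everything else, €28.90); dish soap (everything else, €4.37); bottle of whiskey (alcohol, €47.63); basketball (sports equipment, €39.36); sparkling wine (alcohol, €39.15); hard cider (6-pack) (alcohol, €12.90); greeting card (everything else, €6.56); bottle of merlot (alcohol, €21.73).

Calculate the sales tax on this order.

Scented candle €28.90: everything else → 8.25% + 2.5% local = 10.75% → €3.11
Dish soap €4.37: everything else → 8.25% + 2.5% local = 10.75% → €0.47
Bottle of whiskey €47.63: alcohol → 7.75% + 1.5% local = 9.25% → €4.41
Basketball €39.36: sports equipment → 5% + 0% local = 5% → €1.97
Sparkling wine €39.15: alcohol → 7.75% + 1.5% local = 9.25% → €3.62
Hard cider (6-pack) €12.90: alcohol → 7.75% + 1.5% local = 9.25% → €1.19
Greeting card €6.56: everything else → 8.25% + 2.5% local = 10.75% → €0.71
Bottle of merlot €21.73: alcohol → 7.75% + 1.5% local = 9.25% → €2.01
Total tax = €3.11 + €0.47 + €4.41 + €1.97 + €3.62 + €1.19 + €0.71 + €2.01 = €17.49

€17.49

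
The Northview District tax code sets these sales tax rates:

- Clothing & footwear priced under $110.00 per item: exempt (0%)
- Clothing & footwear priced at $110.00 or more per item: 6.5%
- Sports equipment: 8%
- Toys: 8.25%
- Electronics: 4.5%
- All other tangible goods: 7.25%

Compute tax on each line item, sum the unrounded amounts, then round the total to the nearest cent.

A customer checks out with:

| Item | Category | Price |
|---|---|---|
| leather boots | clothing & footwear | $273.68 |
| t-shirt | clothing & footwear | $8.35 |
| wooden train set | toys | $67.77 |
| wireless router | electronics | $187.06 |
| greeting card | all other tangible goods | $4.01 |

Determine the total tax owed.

Leather boots $273.68: clothing & footwear, $110.00 or more → 6.5% → $17.7892
T-shirt $8.35: clothing & footwear, under $110.00 → 0% → $0.00
Wooden train set $67.77: toys → 8.25% → $5.591025
Wireless router $187.06: electronics → 4.5% → $8.4177
Greeting card $4.01: all other tangible goods → 7.25% → $0.290725
Unrounded tax sum = $32.08865 → $32.09

$32.09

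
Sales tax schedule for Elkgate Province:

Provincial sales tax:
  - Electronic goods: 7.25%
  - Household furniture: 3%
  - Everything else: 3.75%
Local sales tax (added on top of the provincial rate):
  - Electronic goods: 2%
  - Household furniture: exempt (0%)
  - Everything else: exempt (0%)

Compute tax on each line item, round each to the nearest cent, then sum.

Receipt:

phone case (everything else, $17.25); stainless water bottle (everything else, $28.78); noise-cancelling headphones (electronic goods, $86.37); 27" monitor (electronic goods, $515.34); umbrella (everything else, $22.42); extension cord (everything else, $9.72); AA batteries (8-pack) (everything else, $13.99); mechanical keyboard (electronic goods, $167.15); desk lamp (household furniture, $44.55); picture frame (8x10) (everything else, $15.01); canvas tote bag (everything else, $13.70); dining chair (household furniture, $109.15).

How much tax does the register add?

Phone case $17.25: everything else → 3.75% + 0% local = 3.75% → $0.65
Stainless water bottle $28.78: everything else → 3.75% + 0% local = 3.75% → $1.08
Noise-cancelling headphones $86.37: electronic goods → 7.25% + 2% local = 9.25% → $7.99
27" monitor $515.34: electronic goods → 7.25% + 2% local = 9.25% → $47.67
Umbrella $22.42: everything else → 3.75% + 0% local = 3.75% → $0.84
Extension cord $9.72: everything else → 3.75% + 0% local = 3.75% → $0.36
AA batteries (8-pack) $13.99: everything else → 3.75% + 0% local = 3.75% → $0.52
Mechanical keyboard $167.15: electronic goods → 7.25% + 2% local = 9.25% → $15.46
Desk lamp $44.55: household furniture → 3% + 0% local = 3% → $1.34
Picture frame (8x10) $15.01: everything else → 3.75% + 0% local = 3.75% → $0.56
Canvas tote bag $13.70: everything else → 3.75% + 0% local = 3.75% → $0.51
Dining chair $109.15: household furniture → 3% + 0% local = 3% → $3.27
Total tax = $0.65 + $1.08 + $7.99 + $47.67 + $0.84 + $0.36 + $0.52 + $15.46 + $1.34 + $0.56 + $0.51 + $3.27 = $80.25

$80.25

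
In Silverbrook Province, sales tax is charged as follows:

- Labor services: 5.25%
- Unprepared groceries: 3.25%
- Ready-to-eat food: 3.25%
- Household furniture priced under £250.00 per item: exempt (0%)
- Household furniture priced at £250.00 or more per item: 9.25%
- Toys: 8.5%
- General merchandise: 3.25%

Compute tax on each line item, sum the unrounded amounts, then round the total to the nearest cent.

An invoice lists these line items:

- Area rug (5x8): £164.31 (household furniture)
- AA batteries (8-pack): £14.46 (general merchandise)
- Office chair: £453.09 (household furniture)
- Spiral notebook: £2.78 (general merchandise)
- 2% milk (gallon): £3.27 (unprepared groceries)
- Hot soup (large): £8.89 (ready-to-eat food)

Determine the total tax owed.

£42.87

Area rug (5x8) £164.31: household furniture, under £250.00 → 0% → £0.00
AA batteries (8-pack) £14.46: general merchandise → 3.25% → £0.46995
Office chair £453.09: household furniture, £250.00 or more → 9.25% → £41.910825
Spiral notebook £2.78: general merchandise → 3.25% → £0.09035
2% milk (gallon) £3.27: unprepared groceries → 3.25% → £0.106275
Hot soup (large) £8.89: ready-to-eat food → 3.25% → £0.288925
Unrounded tax sum = £42.866325 → £42.87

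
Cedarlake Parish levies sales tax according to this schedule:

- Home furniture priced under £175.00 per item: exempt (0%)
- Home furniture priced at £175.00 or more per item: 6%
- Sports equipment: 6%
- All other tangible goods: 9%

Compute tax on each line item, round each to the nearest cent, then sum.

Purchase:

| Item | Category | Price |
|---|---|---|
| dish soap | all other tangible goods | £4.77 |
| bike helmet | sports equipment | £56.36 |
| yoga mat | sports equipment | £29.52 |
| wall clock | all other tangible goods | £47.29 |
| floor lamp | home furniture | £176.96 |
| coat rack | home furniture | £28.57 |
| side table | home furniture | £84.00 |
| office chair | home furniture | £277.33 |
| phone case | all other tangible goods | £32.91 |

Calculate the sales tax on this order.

£40.06

Dish soap £4.77: all other tangible goods → 9% → £0.43
Bike helmet £56.36: sports equipment → 6% → £3.38
Yoga mat £29.52: sports equipment → 6% → £1.77
Wall clock £47.29: all other tangible goods → 9% → £4.26
Floor lamp £176.96: home furniture, £175.00 or more → 6% → £10.62
Coat rack £28.57: home furniture, under £175.00 → 0% → £0.00
Side table £84.00: home furniture, under £175.00 → 0% → £0.00
Office chair £277.33: home furniture, £175.00 or more → 6% → £16.64
Phone case £32.91: all other tangible goods → 9% → £2.96
Total tax = £0.43 + £3.38 + £1.77 + £4.26 + £10.62 + £16.64 + £2.96 = £40.06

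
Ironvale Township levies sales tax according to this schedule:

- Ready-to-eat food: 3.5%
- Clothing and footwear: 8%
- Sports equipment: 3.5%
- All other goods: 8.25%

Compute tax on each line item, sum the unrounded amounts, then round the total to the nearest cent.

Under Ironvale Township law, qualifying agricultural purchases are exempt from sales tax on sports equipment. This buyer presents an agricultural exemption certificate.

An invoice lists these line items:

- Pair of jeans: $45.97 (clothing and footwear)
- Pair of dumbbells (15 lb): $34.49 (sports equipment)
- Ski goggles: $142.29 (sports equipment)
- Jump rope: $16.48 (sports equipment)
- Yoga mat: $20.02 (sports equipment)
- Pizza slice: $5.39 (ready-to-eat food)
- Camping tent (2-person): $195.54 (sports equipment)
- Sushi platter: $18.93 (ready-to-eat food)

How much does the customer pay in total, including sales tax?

$483.64

Pair of jeans $45.97: clothing and footwear → 8% → $3.6776
Pair of dumbbells (15 lb) $34.49: sports equipment, buyer-exempt → 0% → $0.00
Ski goggles $142.29: sports equipment, buyer-exempt → 0% → $0.00
Jump rope $16.48: sports equipment, buyer-exempt → 0% → $0.00
Yoga mat $20.02: sports equipment, buyer-exempt → 0% → $0.00
Pizza slice $5.39: ready-to-eat food → 3.5% → $0.18865
Camping tent (2-person) $195.54: sports equipment, buyer-exempt → 0% → $0.00
Sushi platter $18.93: ready-to-eat food → 3.5% → $0.66255
Subtotal = $479.11; unrounded tax = $4.5288 → $4.53; total due = $483.64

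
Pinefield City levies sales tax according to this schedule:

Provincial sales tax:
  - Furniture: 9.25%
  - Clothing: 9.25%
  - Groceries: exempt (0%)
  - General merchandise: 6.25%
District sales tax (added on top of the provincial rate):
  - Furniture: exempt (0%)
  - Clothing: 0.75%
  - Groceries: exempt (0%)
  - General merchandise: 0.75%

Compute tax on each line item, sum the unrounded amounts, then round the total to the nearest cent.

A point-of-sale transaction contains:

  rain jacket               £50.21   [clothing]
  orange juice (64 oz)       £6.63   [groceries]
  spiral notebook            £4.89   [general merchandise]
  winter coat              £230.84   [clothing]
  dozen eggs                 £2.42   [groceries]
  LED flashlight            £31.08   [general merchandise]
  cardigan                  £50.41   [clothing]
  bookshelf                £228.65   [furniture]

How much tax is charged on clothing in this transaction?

£33.15

Rain jacket £50.21: clothing → 9.25% + 0.75% district = 10% → £5.021
Winter coat £230.84: clothing → 9.25% + 0.75% district = 10% → £23.084
Cardigan £50.41: clothing → 9.25% + 0.75% district = 10% → £5.041
Tax on clothing: unrounded sum = £33.146 → £33.15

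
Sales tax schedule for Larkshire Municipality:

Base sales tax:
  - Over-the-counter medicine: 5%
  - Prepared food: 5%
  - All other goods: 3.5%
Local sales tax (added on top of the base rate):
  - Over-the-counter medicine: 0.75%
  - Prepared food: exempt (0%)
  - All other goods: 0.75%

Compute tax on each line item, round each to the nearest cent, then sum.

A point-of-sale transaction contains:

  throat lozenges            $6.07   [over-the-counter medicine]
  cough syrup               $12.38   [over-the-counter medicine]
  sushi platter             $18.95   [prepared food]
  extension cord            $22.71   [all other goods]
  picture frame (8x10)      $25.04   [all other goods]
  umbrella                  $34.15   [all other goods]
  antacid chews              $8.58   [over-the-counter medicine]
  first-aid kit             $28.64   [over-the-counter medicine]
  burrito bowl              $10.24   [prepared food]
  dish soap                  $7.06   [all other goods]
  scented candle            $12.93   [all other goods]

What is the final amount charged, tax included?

Throat lozenges $6.07: over-the-counter medicine → 5% + 0.75% local = 5.75% → $0.35
Cough syrup $12.38: over-the-counter medicine → 5% + 0.75% local = 5.75% → $0.71
Sushi platter $18.95: prepared food → 5% + 0% local = 5% → $0.95
Extension cord $22.71: all other goods → 3.5% + 0.75% local = 4.25% → $0.97
Picture frame (8x10) $25.04: all other goods → 3.5% + 0.75% local = 4.25% → $1.06
Umbrella $34.15: all other goods → 3.5% + 0.75% local = 4.25% → $1.45
Antacid chews $8.58: over-the-counter medicine → 5% + 0.75% local = 5.75% → $0.49
First-aid kit $28.64: over-the-counter medicine → 5% + 0.75% local = 5.75% → $1.65
Burrito bowl $10.24: prepared food → 5% + 0% local = 5% → $0.51
Dish soap $7.06: all other goods → 3.5% + 0.75% local = 4.25% → $0.30
Scented candle $12.93: all other goods → 3.5% + 0.75% local = 4.25% → $0.55
Subtotal = $186.75; tax = $8.99; total due = $195.74

$195.74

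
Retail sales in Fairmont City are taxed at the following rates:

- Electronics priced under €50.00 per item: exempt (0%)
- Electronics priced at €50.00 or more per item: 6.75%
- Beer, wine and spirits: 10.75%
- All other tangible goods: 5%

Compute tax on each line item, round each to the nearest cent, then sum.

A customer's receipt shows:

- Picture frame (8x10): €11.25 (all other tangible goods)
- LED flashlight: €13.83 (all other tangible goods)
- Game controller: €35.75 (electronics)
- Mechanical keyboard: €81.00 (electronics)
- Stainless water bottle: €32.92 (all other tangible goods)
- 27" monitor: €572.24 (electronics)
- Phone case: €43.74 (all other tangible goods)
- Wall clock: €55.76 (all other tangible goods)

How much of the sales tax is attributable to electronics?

€44.10

Game controller €35.75: electronics, under €50.00 → 0% → €0.00
Mechanical keyboard €81.00: electronics, €50.00 or more → 6.75% → €5.47
27" monitor €572.24: electronics, €50.00 or more → 6.75% → €38.63
Tax on electronics = €0.00 + €5.47 + €38.63 = €44.10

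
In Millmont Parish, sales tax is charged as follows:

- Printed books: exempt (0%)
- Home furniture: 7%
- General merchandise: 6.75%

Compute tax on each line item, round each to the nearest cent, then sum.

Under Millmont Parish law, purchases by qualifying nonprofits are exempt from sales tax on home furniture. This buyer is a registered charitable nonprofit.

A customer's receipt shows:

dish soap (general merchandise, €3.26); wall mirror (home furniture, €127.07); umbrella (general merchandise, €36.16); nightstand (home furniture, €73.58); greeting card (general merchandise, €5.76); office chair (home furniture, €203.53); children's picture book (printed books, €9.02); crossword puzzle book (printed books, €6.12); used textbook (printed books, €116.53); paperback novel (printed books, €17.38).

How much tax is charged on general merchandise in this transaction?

€3.05

Dish soap €3.26: general merchandise → 6.75% → €0.22
Umbrella €36.16: general merchandise → 6.75% → €2.44
Greeting card €5.76: general merchandise → 6.75% → €0.39
Tax on general merchandise = €0.22 + €2.44 + €0.39 = €3.05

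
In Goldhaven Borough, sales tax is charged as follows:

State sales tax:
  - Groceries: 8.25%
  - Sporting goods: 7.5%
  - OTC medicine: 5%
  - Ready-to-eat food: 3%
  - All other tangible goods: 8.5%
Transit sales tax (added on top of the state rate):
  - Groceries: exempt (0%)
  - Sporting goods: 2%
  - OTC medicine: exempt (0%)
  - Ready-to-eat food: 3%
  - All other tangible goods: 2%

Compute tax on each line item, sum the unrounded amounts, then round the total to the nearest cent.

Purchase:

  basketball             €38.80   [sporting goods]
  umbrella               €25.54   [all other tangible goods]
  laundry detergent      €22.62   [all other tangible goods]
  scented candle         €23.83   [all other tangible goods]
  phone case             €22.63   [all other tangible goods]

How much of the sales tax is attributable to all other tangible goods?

€9.94

Umbrella €25.54: all other tangible goods → 8.5% + 2% transit = 10.5% → €2.6817
Laundry detergent €22.62: all other tangible goods → 8.5% + 2% transit = 10.5% → €2.3751
Scented candle €23.83: all other tangible goods → 8.5% + 2% transit = 10.5% → €2.50215
Phone case €22.63: all other tangible goods → 8.5% + 2% transit = 10.5% → €2.37615
Tax on all other tangible goods: unrounded sum = €9.9351 → €9.94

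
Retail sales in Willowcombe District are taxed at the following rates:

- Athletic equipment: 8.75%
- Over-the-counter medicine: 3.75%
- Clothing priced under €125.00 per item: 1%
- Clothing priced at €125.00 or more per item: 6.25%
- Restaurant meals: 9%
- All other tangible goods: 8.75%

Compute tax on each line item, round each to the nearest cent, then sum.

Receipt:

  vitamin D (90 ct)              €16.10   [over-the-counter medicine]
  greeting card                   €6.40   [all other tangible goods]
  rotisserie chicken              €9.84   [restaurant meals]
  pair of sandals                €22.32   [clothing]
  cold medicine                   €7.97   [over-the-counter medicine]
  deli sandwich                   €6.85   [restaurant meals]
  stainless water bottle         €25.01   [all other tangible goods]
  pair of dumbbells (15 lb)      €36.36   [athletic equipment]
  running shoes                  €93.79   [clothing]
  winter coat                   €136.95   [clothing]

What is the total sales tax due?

€18.06

Vitamin D (90 ct) €16.10: over-the-counter medicine → 3.75% → €0.60
Greeting card €6.40: all other tangible goods → 8.75% → €0.56
Rotisserie chicken €9.84: restaurant meals → 9% → €0.89
Pair of sandals €22.32: clothing, under €125.00 → 1% → €0.22
Cold medicine €7.97: over-the-counter medicine → 3.75% → €0.30
Deli sandwich €6.85: restaurant meals → 9% → €0.62
Stainless water bottle €25.01: all other tangible goods → 8.75% → €2.19
Pair of dumbbells (15 lb) €36.36: athletic equipment → 8.75% → €3.18
Running shoes €93.79: clothing, under €125.00 → 1% → €0.94
Winter coat €136.95: clothing, €125.00 or more → 6.25% → €8.56
Total tax = €0.60 + €0.56 + €0.89 + €0.22 + €0.30 + €0.62 + €2.19 + €3.18 + €0.94 + €8.56 = €18.06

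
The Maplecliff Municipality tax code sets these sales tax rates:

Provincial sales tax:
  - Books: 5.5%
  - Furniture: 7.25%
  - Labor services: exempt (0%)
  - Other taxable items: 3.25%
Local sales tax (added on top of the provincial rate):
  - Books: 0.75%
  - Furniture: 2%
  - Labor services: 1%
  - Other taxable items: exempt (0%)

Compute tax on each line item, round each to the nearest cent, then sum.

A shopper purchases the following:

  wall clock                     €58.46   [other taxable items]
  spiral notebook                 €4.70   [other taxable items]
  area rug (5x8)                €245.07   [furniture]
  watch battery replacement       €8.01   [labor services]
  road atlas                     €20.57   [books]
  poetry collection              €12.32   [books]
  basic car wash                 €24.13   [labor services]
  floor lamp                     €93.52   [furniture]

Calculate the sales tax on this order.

€35.75

Wall clock €58.46: other taxable items → 3.25% + 0% local = 3.25% → €1.90
Spiral notebook €4.70: other taxable items → 3.25% + 0% local = 3.25% → €0.15
Area rug (5x8) €245.07: furniture → 7.25% + 2% local = 9.25% → €22.67
Watch battery replacement €8.01: labor services → 0% + 1% local = 1% → €0.08
Road atlas €20.57: books → 5.5% + 0.75% local = 6.25% → €1.29
Poetry collection €12.32: books → 5.5% + 0.75% local = 6.25% → €0.77
Basic car wash €24.13: labor services → 0% + 1% local = 1% → €0.24
Floor lamp €93.52: furniture → 7.25% + 2% local = 9.25% → €8.65
Total tax = €1.90 + €0.15 + €22.67 + €0.08 + €1.29 + €0.77 + €0.24 + €8.65 = €35.75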